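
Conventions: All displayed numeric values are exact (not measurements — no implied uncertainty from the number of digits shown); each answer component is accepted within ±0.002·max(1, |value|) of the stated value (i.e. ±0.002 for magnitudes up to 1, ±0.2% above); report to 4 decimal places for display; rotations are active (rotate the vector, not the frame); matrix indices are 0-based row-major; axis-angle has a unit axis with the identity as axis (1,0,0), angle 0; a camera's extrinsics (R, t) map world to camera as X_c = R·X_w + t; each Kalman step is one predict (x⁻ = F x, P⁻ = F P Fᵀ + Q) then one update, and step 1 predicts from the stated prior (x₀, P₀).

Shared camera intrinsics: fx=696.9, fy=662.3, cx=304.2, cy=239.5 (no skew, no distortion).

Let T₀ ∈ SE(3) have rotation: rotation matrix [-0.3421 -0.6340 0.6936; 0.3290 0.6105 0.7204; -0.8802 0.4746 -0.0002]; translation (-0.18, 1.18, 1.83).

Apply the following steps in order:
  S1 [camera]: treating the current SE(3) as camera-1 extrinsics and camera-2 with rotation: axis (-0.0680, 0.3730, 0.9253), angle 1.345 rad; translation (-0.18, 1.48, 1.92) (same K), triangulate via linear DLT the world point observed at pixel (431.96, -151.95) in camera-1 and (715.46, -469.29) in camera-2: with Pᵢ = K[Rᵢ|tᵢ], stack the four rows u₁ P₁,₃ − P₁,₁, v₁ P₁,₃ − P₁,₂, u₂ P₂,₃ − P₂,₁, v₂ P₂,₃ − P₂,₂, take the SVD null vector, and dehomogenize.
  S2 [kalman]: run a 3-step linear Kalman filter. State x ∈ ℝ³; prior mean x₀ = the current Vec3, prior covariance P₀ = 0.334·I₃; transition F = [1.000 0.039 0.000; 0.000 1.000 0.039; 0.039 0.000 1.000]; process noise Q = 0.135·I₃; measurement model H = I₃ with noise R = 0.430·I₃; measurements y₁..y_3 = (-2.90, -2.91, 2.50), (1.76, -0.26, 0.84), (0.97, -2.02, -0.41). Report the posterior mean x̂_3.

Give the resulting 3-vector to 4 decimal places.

result = (0.1030, -1.6208, 0.2063)

after S1 (triangulate): (-1.6383, -1.7092, -1.4604)
after S2 (kf_track): (0.1030, -1.6208, 0.2063)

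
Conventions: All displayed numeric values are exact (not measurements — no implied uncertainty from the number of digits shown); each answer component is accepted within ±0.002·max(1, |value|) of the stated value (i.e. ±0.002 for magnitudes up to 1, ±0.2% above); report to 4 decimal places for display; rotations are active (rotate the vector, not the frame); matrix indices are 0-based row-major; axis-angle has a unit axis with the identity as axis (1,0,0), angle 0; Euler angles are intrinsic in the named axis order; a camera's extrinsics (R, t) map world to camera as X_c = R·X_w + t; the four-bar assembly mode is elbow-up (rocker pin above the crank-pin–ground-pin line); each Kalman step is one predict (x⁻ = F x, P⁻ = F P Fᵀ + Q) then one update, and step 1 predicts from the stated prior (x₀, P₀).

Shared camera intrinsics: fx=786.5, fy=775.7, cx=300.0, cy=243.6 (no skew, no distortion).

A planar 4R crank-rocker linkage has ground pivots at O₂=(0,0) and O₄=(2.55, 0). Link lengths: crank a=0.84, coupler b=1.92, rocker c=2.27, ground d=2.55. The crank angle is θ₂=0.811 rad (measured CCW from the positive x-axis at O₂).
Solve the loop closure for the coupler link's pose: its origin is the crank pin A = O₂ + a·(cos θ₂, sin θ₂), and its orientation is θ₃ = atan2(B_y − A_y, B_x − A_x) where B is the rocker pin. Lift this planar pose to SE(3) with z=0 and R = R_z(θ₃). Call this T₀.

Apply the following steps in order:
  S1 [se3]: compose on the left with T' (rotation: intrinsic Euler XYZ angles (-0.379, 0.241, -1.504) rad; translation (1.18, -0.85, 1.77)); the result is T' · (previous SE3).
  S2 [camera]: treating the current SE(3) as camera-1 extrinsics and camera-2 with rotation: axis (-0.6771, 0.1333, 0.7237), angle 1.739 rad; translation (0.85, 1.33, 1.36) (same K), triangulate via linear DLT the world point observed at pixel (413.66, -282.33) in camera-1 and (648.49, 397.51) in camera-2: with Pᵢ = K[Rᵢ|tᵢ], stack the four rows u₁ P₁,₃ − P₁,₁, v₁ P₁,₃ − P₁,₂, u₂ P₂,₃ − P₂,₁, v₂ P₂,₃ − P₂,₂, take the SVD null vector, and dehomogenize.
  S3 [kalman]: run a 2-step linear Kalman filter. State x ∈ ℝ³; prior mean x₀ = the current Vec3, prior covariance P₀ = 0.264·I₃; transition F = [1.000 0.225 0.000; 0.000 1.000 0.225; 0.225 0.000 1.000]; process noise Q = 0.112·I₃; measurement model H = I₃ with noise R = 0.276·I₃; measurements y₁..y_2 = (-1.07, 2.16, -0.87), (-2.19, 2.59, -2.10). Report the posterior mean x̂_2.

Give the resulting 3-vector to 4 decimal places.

source (fourbar_fk): coupler pose = R=[0.6128 -0.7903 0.0000; 0.7903 0.6128 0.0000; 0.0000 0.0000 1.0000], t=(0.5786, 0.6090, 0.0000)
after S1 (compose_se3): R=[0.8054 0.5425 0.2387; -0.5923 0.7212 0.3593; 0.0228 -0.4307 0.9022], t=(1.8076, -1.4056, 1.8253)
after S2 (triangulate): (-1.2655, -0.8368, -0.2088)
after S3 (kf_track): (-1.5431, 1.5700, -1.4519)

result = (-1.5431, 1.5700, -1.4519)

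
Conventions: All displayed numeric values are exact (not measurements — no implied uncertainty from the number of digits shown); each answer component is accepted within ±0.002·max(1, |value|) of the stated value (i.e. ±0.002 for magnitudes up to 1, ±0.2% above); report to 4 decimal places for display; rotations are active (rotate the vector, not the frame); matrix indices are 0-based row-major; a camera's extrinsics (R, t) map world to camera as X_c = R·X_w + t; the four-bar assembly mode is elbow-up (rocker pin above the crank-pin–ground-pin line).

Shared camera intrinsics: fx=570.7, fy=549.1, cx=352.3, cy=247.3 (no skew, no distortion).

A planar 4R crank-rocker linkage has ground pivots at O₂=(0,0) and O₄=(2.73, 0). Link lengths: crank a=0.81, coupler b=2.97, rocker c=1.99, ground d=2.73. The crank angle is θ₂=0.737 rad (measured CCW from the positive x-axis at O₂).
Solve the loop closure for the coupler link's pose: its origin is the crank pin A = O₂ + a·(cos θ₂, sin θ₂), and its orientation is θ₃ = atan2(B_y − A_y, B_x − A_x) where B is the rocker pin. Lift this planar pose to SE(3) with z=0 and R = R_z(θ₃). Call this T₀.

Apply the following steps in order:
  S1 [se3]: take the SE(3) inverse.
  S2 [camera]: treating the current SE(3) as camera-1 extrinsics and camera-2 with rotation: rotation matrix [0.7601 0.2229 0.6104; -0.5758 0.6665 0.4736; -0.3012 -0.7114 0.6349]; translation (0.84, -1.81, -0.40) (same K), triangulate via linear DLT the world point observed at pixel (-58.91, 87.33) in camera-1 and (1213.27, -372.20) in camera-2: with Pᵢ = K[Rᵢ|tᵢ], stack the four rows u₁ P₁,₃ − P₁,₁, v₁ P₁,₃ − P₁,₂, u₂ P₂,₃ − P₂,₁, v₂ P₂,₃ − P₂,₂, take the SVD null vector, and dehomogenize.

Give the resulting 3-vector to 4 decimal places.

source (fourbar_fk): coupler pose = R=[0.8851 -0.4654 0.0000; 0.4654 0.8851 0.0000; 0.0000 0.0000 1.0000], t=(0.5998, 0.5444, 0.0000)
after S1 (invert_se3): R=[0.8851 0.4654 0.0000; -0.4654 0.8851 0.0000; 0.0000 0.0000 1.0000], t=(-0.7842, -0.2027, 0.0000)
after S2 (triangulate): (-0.2373, -0.4444, 1.6669)

result = (-0.2373, -0.4444, 1.6669)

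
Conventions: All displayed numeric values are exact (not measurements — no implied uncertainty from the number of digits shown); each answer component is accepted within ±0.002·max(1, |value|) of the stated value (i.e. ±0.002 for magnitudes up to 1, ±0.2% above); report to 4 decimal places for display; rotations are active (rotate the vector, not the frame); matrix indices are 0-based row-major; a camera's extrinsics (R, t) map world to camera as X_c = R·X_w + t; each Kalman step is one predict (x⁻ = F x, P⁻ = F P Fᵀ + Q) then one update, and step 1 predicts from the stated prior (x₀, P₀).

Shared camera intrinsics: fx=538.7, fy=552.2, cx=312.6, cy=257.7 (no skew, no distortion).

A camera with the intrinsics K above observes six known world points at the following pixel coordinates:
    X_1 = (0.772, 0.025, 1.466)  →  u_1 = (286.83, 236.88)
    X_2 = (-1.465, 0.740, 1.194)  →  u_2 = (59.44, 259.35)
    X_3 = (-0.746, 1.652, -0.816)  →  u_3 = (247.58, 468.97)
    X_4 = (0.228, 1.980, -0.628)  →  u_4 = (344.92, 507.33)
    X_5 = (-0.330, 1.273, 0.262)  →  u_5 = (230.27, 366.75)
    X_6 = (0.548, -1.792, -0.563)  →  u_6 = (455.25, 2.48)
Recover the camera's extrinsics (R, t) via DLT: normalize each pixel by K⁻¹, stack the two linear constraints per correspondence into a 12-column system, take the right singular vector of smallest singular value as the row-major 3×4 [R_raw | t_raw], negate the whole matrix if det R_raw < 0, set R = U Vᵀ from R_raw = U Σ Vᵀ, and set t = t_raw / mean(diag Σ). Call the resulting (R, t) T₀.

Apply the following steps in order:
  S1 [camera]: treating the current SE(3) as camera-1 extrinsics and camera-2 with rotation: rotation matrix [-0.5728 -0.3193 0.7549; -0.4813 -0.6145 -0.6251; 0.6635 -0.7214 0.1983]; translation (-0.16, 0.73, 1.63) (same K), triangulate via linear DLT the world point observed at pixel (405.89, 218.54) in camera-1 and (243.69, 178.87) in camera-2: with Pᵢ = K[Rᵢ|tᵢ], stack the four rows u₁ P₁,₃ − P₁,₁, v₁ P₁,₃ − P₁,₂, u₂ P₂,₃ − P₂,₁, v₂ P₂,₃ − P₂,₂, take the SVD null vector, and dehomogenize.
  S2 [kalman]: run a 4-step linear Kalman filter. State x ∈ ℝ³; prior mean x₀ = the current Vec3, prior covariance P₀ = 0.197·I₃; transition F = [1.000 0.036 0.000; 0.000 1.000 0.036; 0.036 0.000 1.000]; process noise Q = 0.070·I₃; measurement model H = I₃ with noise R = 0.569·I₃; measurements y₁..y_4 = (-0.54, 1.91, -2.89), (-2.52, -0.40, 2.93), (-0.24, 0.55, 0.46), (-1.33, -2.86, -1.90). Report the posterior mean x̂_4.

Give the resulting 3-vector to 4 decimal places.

result = (-0.4739, -0.7216, -0.1608)

source (pnp_recover): camera pose = R=[0.7684 -0.1876 -0.6119; 0.2124 0.9766 -0.0327; 0.6037 -0.1048 0.7903], t=(0.0300, -0.3600, 4.2001)
after S1 (triangulate): (1.9597, -0.4739, 0.9134)
after S2 (kf_track): (-0.4739, -0.7216, -0.1608)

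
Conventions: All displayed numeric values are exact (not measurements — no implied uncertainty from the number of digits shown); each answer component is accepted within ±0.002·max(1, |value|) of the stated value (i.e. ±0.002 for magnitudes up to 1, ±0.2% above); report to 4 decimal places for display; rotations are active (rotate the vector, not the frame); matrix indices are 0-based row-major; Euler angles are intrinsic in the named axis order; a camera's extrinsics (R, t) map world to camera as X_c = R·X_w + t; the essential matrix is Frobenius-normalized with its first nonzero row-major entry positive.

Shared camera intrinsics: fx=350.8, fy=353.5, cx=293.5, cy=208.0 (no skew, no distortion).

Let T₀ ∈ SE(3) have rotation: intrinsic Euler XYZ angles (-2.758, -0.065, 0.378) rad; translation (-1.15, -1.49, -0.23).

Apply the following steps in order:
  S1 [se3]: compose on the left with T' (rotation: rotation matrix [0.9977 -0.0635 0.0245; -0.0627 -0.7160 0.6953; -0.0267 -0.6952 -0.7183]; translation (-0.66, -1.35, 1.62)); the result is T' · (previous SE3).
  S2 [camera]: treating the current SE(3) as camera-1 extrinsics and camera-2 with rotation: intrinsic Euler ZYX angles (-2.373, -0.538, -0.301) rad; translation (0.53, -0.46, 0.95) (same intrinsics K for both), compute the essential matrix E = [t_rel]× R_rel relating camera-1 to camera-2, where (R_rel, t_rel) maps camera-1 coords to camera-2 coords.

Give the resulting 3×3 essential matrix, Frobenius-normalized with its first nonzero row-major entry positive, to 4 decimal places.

matrix = [0.1941 -0.1736 0.2206; 0.1593 -0.5633 0.2592; 0.4458 0.3792 0.3621]

after S1 (compose_se3): R=[0.9408 -0.3201 -0.1112; 0.0358 0.4202 -0.9067; 0.3369 0.8491 0.4068], t=(-1.7183, -0.3710, 2.8517)
after S2 (essential): [0.1941 -0.1736 0.2206; 0.1593 -0.5633 0.2592; 0.4458 0.3792 0.3621]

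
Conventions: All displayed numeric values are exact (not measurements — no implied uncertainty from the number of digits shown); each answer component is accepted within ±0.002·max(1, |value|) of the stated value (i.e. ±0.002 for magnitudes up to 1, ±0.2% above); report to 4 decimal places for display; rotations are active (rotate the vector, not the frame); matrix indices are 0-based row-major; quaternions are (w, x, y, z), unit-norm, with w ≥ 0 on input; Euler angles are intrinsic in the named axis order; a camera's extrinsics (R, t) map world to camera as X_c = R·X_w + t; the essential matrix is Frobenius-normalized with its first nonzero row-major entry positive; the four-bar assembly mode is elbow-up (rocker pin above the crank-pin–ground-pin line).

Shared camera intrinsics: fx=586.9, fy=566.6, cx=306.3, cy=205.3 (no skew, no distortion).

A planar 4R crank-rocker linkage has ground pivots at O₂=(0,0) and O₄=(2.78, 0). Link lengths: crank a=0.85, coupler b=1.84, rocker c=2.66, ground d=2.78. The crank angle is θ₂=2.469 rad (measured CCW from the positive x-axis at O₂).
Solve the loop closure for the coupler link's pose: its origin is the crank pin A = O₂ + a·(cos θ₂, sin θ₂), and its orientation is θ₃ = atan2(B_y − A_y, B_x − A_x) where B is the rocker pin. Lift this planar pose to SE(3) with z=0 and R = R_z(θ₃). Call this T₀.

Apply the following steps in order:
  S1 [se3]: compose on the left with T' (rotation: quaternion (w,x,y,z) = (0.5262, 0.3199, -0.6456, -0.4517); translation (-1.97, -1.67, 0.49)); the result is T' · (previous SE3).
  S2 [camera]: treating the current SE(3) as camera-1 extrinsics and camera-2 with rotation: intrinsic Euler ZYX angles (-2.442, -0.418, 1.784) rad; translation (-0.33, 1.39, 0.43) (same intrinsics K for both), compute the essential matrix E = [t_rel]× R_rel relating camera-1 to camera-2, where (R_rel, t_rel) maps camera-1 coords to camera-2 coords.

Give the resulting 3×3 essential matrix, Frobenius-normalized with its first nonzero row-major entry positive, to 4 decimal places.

source (fourbar_fk): coupler pose = R=[0.7660 -0.6429 0.0000; 0.6429 0.7660 0.0000; 0.0000 0.0000 1.0000], t=(-0.6649, 0.5296, 0.0000)
after S1 (compose_se3): R=[-0.1450 0.2030 -0.9684; -0.4315 0.8678 0.2466; 0.8904 0.4536 -0.0382], t=(-1.7764, -0.8742, 0.7175)
after S2 (essential): [0.2633 0.0249 0.4224; 0.0586 -0.2041 -0.5259; -0.5924 0.2784 0.0385]

matrix = [0.2633 0.0249 0.4224; 0.0586 -0.2041 -0.5259; -0.5924 0.2784 0.0385]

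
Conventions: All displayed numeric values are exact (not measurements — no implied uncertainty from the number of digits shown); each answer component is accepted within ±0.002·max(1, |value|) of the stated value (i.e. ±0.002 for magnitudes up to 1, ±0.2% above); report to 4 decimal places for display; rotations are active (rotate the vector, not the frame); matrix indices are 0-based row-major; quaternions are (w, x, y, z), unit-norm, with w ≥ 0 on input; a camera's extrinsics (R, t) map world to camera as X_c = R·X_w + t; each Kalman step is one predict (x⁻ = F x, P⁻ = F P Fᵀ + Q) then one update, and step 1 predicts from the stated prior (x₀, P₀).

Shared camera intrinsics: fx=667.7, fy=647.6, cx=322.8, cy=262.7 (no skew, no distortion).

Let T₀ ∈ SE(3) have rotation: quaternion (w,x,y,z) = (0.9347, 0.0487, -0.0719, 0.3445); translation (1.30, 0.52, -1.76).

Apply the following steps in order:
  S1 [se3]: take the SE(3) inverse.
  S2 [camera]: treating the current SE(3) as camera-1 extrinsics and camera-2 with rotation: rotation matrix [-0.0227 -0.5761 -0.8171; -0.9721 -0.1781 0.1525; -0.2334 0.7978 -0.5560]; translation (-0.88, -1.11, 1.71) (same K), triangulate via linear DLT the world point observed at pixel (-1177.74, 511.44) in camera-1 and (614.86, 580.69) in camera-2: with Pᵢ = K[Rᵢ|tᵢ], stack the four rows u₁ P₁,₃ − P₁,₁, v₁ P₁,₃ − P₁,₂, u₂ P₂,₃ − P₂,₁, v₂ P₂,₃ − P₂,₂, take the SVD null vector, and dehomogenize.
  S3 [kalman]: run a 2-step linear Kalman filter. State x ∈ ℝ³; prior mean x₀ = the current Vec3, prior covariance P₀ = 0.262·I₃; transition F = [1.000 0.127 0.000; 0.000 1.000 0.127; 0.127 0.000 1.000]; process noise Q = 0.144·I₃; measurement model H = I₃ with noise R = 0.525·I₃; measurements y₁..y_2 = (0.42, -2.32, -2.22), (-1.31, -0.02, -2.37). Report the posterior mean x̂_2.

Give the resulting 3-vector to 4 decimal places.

after S1 (invert_se3): R=[0.7523 0.6371 0.1680; -0.6511 0.7579 0.0415; -0.1009 -0.1406 0.9849], t=(-1.0136, 0.5254, 1.9377)
after S2 (triangulate): (-1.7554, -1.3975, -0.8271)
after S3 (kf_track): (-1.1994, -1.2131, -1.9044)

result = (-1.1994, -1.2131, -1.9044)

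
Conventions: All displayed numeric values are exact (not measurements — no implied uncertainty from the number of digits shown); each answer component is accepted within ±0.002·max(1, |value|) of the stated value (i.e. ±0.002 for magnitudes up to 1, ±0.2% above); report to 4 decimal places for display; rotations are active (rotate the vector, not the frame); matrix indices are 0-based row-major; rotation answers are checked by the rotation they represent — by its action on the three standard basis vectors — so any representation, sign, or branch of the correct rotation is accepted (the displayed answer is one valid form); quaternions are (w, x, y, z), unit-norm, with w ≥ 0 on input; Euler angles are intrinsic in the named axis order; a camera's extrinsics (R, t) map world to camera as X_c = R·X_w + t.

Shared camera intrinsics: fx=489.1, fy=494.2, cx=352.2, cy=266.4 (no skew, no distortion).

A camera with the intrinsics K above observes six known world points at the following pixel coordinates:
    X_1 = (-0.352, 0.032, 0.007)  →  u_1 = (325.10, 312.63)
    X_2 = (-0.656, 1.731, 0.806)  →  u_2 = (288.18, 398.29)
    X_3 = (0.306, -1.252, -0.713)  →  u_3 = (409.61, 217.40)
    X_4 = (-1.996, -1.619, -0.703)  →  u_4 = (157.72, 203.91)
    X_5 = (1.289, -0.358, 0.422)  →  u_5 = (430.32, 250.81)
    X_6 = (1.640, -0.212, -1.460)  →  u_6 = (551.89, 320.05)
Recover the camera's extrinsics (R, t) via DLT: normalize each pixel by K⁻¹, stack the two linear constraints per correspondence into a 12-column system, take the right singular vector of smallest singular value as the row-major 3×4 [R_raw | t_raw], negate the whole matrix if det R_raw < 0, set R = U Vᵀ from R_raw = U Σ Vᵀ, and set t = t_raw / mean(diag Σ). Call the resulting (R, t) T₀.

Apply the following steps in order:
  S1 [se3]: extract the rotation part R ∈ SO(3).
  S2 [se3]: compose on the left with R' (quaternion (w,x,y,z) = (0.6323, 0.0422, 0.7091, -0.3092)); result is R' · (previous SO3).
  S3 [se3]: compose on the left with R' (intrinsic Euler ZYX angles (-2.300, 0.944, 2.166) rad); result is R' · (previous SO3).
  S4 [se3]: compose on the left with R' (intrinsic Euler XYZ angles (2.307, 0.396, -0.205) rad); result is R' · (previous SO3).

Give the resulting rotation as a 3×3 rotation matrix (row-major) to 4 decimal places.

source (pnp_recover): camera pose = R=[0.9244 -0.0052 -0.3815; -0.1431 0.9222 -0.3592; 0.3537 0.3866 0.8517], t=(0.0100, 0.4601, 5.8507)
after S1 (rot_of_se3): [0.9244 -0.0052 -0.3815; -0.1431 0.9222 -0.3592; 0.3537 0.3866 0.8517]
after S2 (compose_so3): [0.0615 0.7534 0.6547; -0.5953 0.5542 -0.5818; -0.8012 -0.3540 0.4825]
after S3 (compose_so3): [0.7432 -0.6623 0.0954; -0.6648 -0.7148 0.2169; -0.0754 -0.2246 -0.9715]
after S4 (compose_so3): [0.5173 -0.8191 -0.2478; 0.7595 0.3060 0.5740; -0.3943 -0.4852 0.7805]

rotation (matrix) = ((0.5173, -0.8191, -0.2478), (0.7595, 0.3060, 0.5740), (-0.3943, -0.4852, 0.7805))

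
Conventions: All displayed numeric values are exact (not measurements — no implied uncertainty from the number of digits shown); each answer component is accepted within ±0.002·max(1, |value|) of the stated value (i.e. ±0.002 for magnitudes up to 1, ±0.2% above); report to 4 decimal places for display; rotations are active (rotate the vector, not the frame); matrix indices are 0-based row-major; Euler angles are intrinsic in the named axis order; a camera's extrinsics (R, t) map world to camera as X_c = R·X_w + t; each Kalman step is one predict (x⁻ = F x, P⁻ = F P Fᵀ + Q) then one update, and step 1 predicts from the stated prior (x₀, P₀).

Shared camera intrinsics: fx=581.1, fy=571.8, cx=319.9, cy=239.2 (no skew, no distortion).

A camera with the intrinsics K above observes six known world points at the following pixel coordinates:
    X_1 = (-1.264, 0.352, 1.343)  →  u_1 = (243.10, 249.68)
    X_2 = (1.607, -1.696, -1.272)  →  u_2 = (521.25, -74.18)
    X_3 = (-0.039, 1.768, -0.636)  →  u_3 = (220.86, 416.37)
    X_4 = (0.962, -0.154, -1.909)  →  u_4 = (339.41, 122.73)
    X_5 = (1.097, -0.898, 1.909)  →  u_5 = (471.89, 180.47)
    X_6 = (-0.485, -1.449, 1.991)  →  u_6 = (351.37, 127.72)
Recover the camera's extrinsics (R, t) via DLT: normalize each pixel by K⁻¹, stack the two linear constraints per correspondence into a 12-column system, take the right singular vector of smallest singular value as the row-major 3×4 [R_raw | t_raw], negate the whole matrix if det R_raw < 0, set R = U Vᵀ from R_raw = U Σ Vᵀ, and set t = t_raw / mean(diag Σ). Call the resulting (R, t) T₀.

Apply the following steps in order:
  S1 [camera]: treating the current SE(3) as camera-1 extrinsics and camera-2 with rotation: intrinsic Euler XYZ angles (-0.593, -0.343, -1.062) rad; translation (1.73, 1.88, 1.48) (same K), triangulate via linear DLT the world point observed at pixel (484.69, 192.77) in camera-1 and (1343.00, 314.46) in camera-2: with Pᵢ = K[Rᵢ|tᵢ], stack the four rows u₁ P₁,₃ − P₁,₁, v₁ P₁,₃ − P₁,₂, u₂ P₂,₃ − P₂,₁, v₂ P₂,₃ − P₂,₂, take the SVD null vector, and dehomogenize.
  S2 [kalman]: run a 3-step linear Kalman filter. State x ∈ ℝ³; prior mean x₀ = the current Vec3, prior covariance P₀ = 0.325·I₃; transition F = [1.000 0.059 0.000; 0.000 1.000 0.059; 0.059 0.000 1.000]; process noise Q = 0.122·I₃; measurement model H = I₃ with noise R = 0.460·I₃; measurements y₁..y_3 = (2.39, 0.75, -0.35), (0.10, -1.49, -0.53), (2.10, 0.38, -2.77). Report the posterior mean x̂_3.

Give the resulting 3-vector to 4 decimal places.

source (pnp_recover): camera pose = R=[0.9165 -0.1917 0.3512; 0.1394 0.9757 0.1688; -0.3751 -0.1057 0.9210], t=(-0.1400, -0.2700, 5.0896)
after S1 (triangulate): (1.6421, -0.0441, -1.1481)
after S2 (kf_track): (1.5254, -0.1784, -1.4260)

result = (1.5254, -0.1784, -1.4260)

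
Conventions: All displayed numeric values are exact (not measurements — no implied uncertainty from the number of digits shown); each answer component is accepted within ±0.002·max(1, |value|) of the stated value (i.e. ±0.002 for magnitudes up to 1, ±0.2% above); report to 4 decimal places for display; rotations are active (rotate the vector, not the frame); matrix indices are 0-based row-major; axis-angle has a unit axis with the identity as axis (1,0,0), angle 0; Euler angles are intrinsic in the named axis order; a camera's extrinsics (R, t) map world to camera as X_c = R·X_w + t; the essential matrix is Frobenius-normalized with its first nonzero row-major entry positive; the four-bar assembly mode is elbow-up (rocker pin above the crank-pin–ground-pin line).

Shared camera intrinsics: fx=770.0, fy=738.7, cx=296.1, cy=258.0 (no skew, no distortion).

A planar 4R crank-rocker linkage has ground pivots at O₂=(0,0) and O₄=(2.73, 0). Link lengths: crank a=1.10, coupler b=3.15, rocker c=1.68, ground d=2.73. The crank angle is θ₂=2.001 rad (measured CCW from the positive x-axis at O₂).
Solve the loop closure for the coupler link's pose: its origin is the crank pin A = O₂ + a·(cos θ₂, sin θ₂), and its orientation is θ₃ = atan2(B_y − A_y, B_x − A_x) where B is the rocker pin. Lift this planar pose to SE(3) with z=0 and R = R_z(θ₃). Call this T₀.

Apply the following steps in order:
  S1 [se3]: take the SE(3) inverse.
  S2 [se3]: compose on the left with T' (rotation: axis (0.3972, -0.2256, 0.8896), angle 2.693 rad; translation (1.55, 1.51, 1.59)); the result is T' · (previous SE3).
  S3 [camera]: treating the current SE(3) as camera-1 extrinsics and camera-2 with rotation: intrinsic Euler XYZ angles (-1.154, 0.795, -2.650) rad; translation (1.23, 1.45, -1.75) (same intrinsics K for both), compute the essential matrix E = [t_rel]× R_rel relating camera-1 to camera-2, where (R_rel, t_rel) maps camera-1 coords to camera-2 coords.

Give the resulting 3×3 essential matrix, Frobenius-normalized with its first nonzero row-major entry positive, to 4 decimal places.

matrix = [0.3796 0.2180 -0.1381; 0.2303 0.3878 -0.3569; 0.5373 -0.2074 0.3561]

source (fourbar_fk): coupler pose = R=[0.9767 -0.2148 0.0000; 0.2148 0.9767 0.0000; 0.0000 0.0000 1.0000], t=(-0.4588, 0.9998, 0.0000)
after S1 (invert_se3): R=[0.9767 0.2148 0.0000; -0.2148 0.9767 0.0000; 0.0000 0.0000 1.0000], t=(0.2334, -1.0750, 0.0000)
after S2 (compose_se3): R=[-0.4677 -0.6722 0.5739; 0.3831 -0.7393 -0.5538; 0.7965 -0.0391 0.6033], t=(2.0075, 2.4249, 1.9945)
after S3 (essential): [0.3796 0.2180 -0.1381; 0.2303 0.3878 -0.3569; 0.5373 -0.2074 0.3561]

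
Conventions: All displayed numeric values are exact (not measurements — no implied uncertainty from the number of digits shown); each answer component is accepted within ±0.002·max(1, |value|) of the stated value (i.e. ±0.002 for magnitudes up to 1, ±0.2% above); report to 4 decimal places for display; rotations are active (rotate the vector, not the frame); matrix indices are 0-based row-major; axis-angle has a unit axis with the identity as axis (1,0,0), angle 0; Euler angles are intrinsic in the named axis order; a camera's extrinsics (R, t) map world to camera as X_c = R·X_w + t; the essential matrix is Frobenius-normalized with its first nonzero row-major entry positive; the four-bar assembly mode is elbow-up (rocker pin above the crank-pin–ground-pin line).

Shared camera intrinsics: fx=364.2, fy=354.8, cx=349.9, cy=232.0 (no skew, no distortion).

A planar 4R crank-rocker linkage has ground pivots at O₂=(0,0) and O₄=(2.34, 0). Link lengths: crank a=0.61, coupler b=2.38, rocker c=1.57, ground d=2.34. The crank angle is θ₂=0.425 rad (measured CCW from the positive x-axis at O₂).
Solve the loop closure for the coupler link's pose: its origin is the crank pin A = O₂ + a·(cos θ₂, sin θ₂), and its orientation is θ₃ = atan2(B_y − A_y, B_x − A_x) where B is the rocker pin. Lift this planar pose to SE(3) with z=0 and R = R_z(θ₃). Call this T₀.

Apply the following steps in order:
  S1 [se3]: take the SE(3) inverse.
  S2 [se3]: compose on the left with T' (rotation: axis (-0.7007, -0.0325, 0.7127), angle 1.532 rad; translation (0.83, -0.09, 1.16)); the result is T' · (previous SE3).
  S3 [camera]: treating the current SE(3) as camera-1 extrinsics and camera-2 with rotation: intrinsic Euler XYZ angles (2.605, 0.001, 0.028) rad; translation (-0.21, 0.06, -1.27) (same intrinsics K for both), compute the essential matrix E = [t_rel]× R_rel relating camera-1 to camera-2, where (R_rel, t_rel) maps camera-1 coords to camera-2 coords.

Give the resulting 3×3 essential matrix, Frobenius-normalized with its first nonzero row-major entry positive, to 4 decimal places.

source (fourbar_fk): coupler pose = R=[0.8363 -0.5483 0.0000; 0.5483 0.8363 0.0000; 0.0000 0.0000 1.0000], t=(0.5557, 0.2515, 0.0000)
after S1 (invert_se3): R=[0.8363 0.5483 0.0000; -0.5483 0.8363 0.0000; 0.0000 0.0000 1.0000], t=(-0.6027, 0.0944, 0.0000)
after S2 (compose_se3): R=[0.8056 -0.2973 -0.5125; 0.5921 0.4358 0.6779; 0.0218 -0.8496 0.5270], t=(0.4571, -0.5286, 1.3616)
after S3 (essential): [0.0897 -0.0722 -0.6726; 0.1163 0.1878 0.1740; -0.4352 -0.5126 0.0553]

matrix = [0.0897 -0.0722 -0.6726; 0.1163 0.1878 0.1740; -0.4352 -0.5126 0.0553]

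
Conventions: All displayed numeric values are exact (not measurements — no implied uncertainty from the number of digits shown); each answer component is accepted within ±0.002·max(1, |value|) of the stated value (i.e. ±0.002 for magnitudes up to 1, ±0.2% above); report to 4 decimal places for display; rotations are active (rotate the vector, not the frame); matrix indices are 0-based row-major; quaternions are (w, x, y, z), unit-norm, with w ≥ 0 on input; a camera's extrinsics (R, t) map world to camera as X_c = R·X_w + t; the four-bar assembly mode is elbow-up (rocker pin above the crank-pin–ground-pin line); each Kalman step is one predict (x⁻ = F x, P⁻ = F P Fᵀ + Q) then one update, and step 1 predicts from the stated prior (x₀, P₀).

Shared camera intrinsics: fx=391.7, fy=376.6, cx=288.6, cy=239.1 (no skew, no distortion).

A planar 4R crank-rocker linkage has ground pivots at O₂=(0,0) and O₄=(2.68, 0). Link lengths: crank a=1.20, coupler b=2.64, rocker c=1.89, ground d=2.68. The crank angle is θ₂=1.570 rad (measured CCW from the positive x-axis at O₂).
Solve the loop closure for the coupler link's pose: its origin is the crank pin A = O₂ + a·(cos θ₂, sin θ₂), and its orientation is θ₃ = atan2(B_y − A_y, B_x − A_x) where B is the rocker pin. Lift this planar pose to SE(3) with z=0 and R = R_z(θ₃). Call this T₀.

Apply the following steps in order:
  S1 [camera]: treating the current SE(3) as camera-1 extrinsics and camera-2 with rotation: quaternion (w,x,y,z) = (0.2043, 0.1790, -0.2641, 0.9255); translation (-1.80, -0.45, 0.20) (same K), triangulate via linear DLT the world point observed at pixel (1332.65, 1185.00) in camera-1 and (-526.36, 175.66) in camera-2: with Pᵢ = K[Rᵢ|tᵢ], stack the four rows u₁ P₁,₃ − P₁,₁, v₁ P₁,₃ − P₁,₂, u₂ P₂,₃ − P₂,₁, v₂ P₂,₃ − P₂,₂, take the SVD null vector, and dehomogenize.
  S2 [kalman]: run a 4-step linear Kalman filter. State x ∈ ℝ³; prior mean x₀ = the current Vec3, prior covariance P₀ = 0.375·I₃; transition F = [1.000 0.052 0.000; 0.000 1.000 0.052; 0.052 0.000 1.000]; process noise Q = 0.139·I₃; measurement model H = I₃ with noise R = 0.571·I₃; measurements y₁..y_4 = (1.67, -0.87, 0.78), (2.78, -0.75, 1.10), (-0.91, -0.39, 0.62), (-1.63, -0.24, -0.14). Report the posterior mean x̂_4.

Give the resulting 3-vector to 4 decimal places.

source (fourbar_fk): coupler pose = R=[0.9657 -0.2597 0.0000; 0.2597 0.9657 0.0000; 0.0000 0.0000 1.0000], t=(0.0010, 1.2000, 0.0000)
after S1 (triangulate): (1.6574, -0.1002, 0.6106)
after S2 (kf_track): (-0.1239, -0.4074, 0.4605)

result = (-0.1239, -0.4074, 0.4605)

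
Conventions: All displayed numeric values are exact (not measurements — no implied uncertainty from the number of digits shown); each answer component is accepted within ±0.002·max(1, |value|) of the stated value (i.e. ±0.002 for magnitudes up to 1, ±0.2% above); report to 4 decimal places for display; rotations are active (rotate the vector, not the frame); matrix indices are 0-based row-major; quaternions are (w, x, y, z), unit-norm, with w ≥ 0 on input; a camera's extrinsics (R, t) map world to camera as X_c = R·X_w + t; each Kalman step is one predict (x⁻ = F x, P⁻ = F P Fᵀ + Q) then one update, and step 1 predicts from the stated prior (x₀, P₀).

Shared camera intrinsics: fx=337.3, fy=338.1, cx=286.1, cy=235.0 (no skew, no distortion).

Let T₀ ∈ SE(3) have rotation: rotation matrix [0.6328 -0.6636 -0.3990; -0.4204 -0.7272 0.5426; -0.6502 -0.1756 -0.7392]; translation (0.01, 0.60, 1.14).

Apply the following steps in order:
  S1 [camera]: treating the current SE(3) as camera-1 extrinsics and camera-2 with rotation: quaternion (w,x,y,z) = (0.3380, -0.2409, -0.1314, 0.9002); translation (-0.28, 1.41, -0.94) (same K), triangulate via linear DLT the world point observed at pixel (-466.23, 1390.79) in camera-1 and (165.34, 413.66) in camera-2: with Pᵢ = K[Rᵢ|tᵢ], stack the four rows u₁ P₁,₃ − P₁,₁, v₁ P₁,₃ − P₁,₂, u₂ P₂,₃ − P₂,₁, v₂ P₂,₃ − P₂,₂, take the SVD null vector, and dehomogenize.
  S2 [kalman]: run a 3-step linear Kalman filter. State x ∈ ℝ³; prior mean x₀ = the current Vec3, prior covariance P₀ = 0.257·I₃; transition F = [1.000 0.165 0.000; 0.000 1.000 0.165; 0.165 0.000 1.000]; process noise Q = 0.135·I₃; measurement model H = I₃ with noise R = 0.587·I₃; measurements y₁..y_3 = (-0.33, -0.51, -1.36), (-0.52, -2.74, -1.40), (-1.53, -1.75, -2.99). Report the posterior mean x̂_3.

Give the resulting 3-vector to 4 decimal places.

after S1 (triangulate): (-1.2045, -0.0969, 1.7774)
after S2 (kf_track): (-1.3910, -1.5334, -1.5743)

result = (-1.3910, -1.5334, -1.5743)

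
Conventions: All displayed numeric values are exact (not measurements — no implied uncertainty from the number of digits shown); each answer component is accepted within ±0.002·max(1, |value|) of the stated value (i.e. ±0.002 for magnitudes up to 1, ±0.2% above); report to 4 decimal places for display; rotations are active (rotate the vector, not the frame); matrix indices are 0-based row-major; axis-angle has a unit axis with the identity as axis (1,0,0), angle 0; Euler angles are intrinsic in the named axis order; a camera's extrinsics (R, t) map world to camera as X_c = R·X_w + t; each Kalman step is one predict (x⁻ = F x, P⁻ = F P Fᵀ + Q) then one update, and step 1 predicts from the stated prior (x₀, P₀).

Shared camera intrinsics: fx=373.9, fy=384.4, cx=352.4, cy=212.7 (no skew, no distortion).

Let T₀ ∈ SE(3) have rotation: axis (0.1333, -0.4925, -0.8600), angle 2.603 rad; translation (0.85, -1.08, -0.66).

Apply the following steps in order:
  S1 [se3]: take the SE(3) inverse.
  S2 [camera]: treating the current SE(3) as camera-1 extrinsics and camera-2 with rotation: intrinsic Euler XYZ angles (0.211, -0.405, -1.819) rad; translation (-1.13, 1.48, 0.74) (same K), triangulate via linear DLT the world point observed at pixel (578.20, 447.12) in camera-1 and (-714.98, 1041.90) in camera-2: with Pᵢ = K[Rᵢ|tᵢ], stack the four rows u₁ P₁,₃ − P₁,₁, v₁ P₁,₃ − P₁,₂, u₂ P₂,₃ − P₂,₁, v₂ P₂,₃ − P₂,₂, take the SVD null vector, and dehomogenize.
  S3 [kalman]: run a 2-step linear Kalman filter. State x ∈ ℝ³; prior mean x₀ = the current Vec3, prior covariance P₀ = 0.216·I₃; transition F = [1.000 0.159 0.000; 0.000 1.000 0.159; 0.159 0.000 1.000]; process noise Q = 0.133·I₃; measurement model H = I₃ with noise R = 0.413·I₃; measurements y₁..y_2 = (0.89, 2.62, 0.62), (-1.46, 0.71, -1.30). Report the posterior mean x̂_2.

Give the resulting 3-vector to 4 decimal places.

result = (-0.3814, 0.6677, -0.2591)

after S1 (invert_se3): R=[-0.8254 -0.5632 0.0396; 0.3192 -0.4076 0.8556; -0.4657 0.7188 0.5162], t=(0.1194, -0.1468, 1.5128)
after S2 (triangulate): (0.0917, -0.9518, 0.3864)
after S3 (kf_track): (-0.3814, 0.6677, -0.2591)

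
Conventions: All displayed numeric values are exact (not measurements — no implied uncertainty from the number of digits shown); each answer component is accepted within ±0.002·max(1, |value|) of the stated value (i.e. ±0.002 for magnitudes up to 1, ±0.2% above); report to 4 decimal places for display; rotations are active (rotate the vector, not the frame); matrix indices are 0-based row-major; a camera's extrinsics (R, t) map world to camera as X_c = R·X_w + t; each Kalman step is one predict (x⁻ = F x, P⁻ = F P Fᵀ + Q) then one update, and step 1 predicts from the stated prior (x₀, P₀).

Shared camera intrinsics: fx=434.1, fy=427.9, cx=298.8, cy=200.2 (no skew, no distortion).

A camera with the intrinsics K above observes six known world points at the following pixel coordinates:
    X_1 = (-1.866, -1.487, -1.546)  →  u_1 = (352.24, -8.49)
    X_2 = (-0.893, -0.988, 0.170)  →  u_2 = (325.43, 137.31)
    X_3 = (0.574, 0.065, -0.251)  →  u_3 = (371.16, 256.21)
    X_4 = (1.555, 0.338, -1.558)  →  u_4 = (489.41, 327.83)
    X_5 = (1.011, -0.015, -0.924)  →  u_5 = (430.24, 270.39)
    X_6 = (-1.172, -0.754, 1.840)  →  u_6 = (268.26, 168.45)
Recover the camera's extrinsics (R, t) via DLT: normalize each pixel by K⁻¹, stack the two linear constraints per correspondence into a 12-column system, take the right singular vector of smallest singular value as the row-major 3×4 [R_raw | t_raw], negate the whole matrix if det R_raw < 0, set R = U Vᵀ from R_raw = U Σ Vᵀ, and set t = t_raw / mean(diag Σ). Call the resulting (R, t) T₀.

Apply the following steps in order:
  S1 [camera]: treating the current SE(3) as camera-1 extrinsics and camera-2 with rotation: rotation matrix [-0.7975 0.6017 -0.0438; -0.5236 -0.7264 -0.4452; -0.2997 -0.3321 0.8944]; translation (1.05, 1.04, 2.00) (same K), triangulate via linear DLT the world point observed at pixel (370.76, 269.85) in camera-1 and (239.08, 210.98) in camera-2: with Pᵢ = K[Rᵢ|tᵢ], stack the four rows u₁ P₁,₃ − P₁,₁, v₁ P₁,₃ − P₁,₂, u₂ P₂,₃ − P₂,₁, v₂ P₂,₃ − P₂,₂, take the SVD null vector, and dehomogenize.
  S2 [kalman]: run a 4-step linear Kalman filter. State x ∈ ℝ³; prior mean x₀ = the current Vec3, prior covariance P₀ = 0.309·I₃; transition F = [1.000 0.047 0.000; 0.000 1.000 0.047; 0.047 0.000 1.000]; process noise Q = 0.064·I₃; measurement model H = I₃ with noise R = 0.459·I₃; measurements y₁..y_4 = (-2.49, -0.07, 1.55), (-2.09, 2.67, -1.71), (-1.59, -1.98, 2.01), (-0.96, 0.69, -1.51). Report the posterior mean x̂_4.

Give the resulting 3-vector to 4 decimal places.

result = (-1.1553, 0.1246, 0.0513)

source (pnp_recover): camera pose = R=[0.7111 -0.6130 -0.3443; 0.6969 0.6793 0.2299; 0.0930 -0.4035 0.9103], t=(0.4702, 0.3401, 5.7524)
after S1 (triangulate): (1.3346, -0.5911, 1.5508)
after S2 (kf_track): (-1.1553, 0.1246, 0.0513)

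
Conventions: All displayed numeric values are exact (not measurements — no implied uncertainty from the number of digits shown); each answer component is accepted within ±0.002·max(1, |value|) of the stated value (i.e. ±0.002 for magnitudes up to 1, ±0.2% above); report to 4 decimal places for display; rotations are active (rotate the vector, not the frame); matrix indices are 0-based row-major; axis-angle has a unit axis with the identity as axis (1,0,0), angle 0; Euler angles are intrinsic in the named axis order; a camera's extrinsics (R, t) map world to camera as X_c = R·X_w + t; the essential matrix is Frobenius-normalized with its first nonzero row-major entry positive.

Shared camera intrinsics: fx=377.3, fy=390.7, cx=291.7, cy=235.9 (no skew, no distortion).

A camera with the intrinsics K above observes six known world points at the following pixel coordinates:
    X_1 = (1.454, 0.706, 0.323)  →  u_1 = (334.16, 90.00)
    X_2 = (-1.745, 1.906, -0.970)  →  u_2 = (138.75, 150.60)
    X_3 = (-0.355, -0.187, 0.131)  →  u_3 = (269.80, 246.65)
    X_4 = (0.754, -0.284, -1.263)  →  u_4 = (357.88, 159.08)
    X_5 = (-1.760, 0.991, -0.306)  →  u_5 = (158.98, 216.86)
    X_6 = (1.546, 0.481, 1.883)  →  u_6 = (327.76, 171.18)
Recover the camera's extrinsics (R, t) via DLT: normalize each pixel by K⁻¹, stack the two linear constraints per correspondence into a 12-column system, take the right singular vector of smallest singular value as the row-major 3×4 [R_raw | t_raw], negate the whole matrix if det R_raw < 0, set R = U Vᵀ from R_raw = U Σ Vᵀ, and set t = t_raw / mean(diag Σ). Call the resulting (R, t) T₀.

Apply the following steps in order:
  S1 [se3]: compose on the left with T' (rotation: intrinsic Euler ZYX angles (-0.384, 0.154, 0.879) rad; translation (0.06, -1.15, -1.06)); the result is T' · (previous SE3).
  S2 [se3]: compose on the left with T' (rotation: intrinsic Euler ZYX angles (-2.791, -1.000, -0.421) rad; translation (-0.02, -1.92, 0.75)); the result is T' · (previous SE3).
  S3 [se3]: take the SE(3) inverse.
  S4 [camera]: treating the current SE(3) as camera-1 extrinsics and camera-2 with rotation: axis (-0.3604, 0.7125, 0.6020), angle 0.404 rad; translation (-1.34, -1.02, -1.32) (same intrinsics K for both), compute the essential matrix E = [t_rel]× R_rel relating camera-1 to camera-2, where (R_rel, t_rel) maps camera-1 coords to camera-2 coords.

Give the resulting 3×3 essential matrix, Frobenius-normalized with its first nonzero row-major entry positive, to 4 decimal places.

matrix = [0.2651 -0.6262 -0.1737; 0.1153 0.1453 -0.0112; 0.6149 0.2756 -0.1366]

source (pnp_recover): camera pose = R=[0.7127 -0.6548 -0.2515; -0.4755 -0.7146 0.5132; -0.5157 -0.2462 -0.8206], t=(-0.1100, -0.2400, 4.5900)
after S1 (compose_se3): R=[0.5893 -0.8003 0.1108; -0.1369 0.0362 0.9899; -0.7963 -0.5985 -0.0882], t=(-1.0322, -4.6862, 1.6677)
after S2 (compose_se3): R=[-0.9838 -0.1099 -0.1416; 0.1197 0.1850 -0.9754; 0.1334 -0.9766 -0.1689], t=(1.9852, 2.6417, 1.7385)
after S3 (invert_se3): R=[-0.9838 0.1197 0.1334; -0.1099 0.1850 -0.9766; -0.1416 -0.9754 -0.1689], t=(1.4048, 1.4272, 3.1515)
after S4 (essential): [0.2651 -0.6262 -0.1737; 0.1153 0.1453 -0.0112; 0.6149 0.2756 -0.1366]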